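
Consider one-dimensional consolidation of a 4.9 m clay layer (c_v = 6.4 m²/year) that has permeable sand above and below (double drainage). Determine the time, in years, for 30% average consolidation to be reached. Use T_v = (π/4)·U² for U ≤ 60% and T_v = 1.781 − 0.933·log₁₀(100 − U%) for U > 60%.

Drainage path length: H_d = H/2 = 2.45 m (double drainage).
U ≤ 60%: T_v = (π/4)·U² = (π/4)×0.3² = 0.070686.
t = T_v·H_d²/c_v = 0.070686×2.45²/6.4 = 0.0663 years.

t ≈ 0.0663 years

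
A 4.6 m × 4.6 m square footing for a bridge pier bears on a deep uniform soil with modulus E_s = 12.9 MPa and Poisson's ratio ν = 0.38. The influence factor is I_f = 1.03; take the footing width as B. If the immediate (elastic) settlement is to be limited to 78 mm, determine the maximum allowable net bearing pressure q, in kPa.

E_s = 12.9 MPa = 12900 kPa.
S_e = q·B·(1−ν²)/E_s · I_f  ⇒  q = S_e·E_s / (B·(1−ν²)·I_f).
q = 0.078 × 12900 / (4.6 × 0.8556 × 1.03) = 248.2 kPa

q ≈ 248 kPa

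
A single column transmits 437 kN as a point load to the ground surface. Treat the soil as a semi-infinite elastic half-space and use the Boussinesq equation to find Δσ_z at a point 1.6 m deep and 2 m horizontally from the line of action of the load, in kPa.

Boussinesq vertical stress below a point load on an elastic half-space:
Δσ_z = 3P/(2πz²) · [1 + (r/z)²]^(−5/2)
r/z = 2/1.6 = 1.25; [1+(r/z)²]^(−5/2) = 0.095135.
Δσ_z = 3×437/(2π×1.6²) × 0.095135 = 81.505 × 0.095135 = 7.754 kPa

Δσ_z ≈ 7.75 kPa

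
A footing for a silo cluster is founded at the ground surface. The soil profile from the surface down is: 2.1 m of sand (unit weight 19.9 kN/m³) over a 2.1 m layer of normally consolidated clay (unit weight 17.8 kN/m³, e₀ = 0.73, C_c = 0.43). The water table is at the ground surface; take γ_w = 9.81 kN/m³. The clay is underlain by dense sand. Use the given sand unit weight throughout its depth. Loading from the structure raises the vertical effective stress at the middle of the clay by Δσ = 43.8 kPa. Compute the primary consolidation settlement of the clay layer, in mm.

S_c ≈ 206 mm

Mid-depth of clay below the ground surface: z = 2.1 + 2.1/2 = 3.15 m.
Total vertical stress at mid-clay: σ_v = 19.9×2.1 + 17.8×1.05 = 60.48 kPa.
Pore pressure: u = 9.81×(3.15 − 0) = 30.902 kPa.
Initial effective stress: σ'_0 = σ_v − u = 60.48 − 30.902 = 29.578 kPa.
Final effective stress: σ'_f = σ'_0 + Δσ = 29.578 + 43.8 = 73.378 kPa.
Normally consolidated clay, so the full stress increment lies on the virgin compression line:
S_c = C_c·H/(1+e₀)·log₁₀(σ'_f/σ'_0) = 0.43×2.1/(1+0.73)×log₁₀(73.378/29.578)
    = 0.52197 × 0.3946 = 0.206 m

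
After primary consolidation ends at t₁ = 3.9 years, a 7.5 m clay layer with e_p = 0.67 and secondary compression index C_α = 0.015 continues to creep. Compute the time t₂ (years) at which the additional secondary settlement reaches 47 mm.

S_s = C_α·H/(1+e_p)·log₁₀(t₂/t₁) ⇒ log₁₀(t₂/t₁) = S_s·(1+e_p)/(C_α·H).
log₁₀(t₂/t₁) = 0.047 × (1+0.67) / (0.015×7.5) = 0.6977
t₂ = t₁ × 10^0.6977 = 3.9 × 4.985 = 19.44 years

t₂ ≈ 19.4 years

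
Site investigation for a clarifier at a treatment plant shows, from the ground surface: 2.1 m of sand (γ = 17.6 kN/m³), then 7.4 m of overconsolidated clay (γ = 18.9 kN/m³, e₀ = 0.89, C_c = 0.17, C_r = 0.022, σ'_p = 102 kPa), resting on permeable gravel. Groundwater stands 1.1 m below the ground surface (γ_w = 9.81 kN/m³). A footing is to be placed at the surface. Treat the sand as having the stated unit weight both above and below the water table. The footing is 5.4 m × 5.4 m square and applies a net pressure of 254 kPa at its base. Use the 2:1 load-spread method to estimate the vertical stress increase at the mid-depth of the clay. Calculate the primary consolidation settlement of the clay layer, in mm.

S_c ≈ 65.9 mm

Mid-depth of clay below the ground surface: z = 2.1 + 7.4/2 = 5.8 m.
Total vertical stress at mid-clay: σ_v = 17.6×2.1 + 18.9×3.7 = 106.89 kPa.
Pore pressure: u = 9.81×(5.8 − 1.1) = 46.107 kPa.
Initial effective stress: σ'_0 = σ_v − u = 106.89 − 46.107 = 60.783 kPa.
Stress increase at mid-clay by the 2:1 spreading method:
Δσ = qBL/((B+z)(L+z)) = 254×5.4×5.4/((5.4+5.8)(5.4+5.8)) = 59.045 kPa
Final effective stress: σ'_f = 60.783 + 59.045 = 119.83 kPa.
σ'_f = 119.83 > σ'_p = 102 kPa, so the stress path crosses the preconsolidation pressure — recompression up to σ'_p, then virgin compression beyond:
S_c = H/(1+e₀)·[C_r·log₁₀(σ'_p/σ'_0) + C_c·log₁₀(σ'_f/σ'_p)]
    = 7.4/1.89 × [0.022×log₁₀(102/60.783) + 0.17×log₁₀(119.83/102)]
    = 3.9153 × [0.004946 + 0.011894] = 0.06593 m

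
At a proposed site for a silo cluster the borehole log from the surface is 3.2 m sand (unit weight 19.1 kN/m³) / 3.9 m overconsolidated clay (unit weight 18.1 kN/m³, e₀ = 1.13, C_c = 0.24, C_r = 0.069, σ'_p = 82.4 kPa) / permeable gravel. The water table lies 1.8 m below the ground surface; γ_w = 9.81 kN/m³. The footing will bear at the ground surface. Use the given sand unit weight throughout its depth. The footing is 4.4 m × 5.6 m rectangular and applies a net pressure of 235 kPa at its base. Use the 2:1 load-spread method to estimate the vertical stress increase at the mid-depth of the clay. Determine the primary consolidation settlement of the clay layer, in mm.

Mid-depth of clay below the ground surface: z = 3.2 + 3.9/2 = 5.15 m.
Total vertical stress at mid-clay: σ_v = 19.1×3.2 + 18.1×1.95 = 96.415 kPa.
Pore pressure: u = 9.81×(5.15 − 1.8) = 32.864 kPa.
Initial effective stress: σ'_0 = σ_v − u = 96.415 − 32.864 = 63.551 kPa.
Stress increase at mid-clay by the 2:1 spreading method:
Δσ = qBL/((B+z)(L+z)) = 235×4.4×5.6/((4.4+5.15)(5.6+5.15)) = 56.402 kPa
Final effective stress: σ'_f = 63.551 + 56.402 = 119.95 kPa.
σ'_f = 119.95 > σ'_p = 82.4 kPa, so the stress path crosses the preconsolidation pressure — recompression up to σ'_p, then virgin compression beyond:
S_c = H/(1+e₀)·[C_r·log₁₀(σ'_p/σ'_0) + C_c·log₁₀(σ'_f/σ'_p)]
    = 3.9/2.13 × [0.069×log₁₀(82.4/63.551) + 0.24×log₁₀(119.95/82.4)]
    = 1.831 × [0.0077835 + 0.039138] = 0.08591 m

S_c ≈ 85.9 mm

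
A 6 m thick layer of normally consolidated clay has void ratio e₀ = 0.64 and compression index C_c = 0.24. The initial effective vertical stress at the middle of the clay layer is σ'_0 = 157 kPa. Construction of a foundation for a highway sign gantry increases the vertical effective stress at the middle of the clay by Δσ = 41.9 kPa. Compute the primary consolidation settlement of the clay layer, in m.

Final effective stress: σ'_f = σ'_0 + Δσ = 157 + 41.9 = 198.9 kPa.
Normally consolidated clay, so the full stress increment lies on the virgin compression line:
S_c = C_c·H/(1+e₀)·log₁₀(σ'_f/σ'_0) = 0.24×6/(1+0.64)×log₁₀(198.9/157)
    = 0.87805 × 0.10274 = 0.09021 m

S_c ≈ 0.0902 m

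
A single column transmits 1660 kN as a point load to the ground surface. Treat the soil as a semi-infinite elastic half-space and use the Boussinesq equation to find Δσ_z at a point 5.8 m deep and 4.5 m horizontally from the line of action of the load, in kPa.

Boussinesq vertical stress below a point load on an elastic half-space:
Δσ_z = 3P/(2πz²) · [1 + (r/z)²]^(−5/2)
r/z = 4.5/5.8 = 0.77586; [1+(r/z)²]^(−5/2) = 0.30787.
Δσ_z = 3×1660/(2π×5.8²) × 0.30787 = 23.561 × 0.30787 = 7.254 kPa

Δσ_z ≈ 7.25 kPa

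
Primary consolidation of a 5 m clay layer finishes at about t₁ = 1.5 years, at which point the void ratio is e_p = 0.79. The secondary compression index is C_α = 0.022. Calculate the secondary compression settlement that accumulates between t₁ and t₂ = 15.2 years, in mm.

S_s ≈ 61.8 mm

Secondary compression: S_s = C_α·H/(1+e_p)·log₁₀(t₂/t₁)
S_s = 0.022×5/(1+0.79)×log₁₀(15.2/1.5)
    = 0.06145 × 1.006 = 0.06181 m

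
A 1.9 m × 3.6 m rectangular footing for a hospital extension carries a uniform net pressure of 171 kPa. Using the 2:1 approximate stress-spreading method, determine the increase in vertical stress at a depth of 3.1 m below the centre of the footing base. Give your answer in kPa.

Δσ_z ≈ 34.9 kPa

By the 2:1 method the load spreads at 1 horizontal : 2 vertical, so at depth z the loaded area has grown by z in each plan dimension:
Δσ = qBL/((B+z)(L+z)) = 171×1.9×3.6/((1.9+3.1)(3.6+3.1)) = 34.915 kPa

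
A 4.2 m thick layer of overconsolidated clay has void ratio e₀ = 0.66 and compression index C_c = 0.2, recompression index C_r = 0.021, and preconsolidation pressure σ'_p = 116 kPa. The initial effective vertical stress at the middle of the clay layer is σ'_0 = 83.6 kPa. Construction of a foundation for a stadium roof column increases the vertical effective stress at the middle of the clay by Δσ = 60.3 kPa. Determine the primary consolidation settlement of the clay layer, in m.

S_c ≈ 0.0549 m

Final effective stress: σ'_f = 83.6 + 60.3 = 143.9 kPa.
σ'_f = 143.9 > σ'_p = 116 kPa, so the stress path crosses the preconsolidation pressure — recompression up to σ'_p, then virgin compression beyond:
S_c = H/(1+e₀)·[C_r·log₁₀(σ'_p/σ'_0) + C_c·log₁₀(σ'_f/σ'_p)]
    = 4.2/1.66 × [0.021×log₁₀(116/83.6) + 0.2×log₁₀(143.9/116)]
    = 2.5301 × [0.0029873 + 0.018721] = 0.05492 m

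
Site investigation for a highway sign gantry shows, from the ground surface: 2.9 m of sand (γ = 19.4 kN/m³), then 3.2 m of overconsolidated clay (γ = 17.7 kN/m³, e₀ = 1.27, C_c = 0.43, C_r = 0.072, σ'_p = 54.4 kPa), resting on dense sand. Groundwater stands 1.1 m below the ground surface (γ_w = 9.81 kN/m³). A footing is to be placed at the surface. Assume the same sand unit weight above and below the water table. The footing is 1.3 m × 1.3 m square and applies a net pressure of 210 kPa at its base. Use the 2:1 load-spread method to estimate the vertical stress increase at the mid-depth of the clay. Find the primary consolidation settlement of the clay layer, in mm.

Mid-depth of clay below the ground surface: z = 2.9 + 3.2/2 = 4.5 m.
Total vertical stress at mid-clay: σ_v = 19.4×2.9 + 17.7×1.6 = 84.58 kPa.
Pore pressure: u = 9.81×(4.5 − 1.1) = 33.354 kPa.
Initial effective stress: σ'_0 = σ_v − u = 84.58 − 33.354 = 51.226 kPa.
Stress increase at mid-clay by the 2:1 spreading method:
Δσ = qBL/((B+z)(L+z)) = 210×1.3×1.3/((1.3+4.5)(1.3+4.5)) = 10.55 kPa
Final effective stress: σ'_f = 51.226 + 10.55 = 61.776 kPa.
σ'_f = 61.776 > σ'_p = 54.4 kPa, so the stress path crosses the preconsolidation pressure — recompression up to σ'_p, then virgin compression beyond:
S_c = H/(1+e₀)·[C_r·log₁₀(σ'_p/σ'_0) + C_c·log₁₀(σ'_f/σ'_p)]
    = 3.2/2.27 × [0.072×log₁₀(54.4/51.226) + 0.43×log₁₀(61.776/54.4)]
    = 1.4097 × [0.0018798 + 0.023745] = 0.03612 m

S_c ≈ 36.1 mm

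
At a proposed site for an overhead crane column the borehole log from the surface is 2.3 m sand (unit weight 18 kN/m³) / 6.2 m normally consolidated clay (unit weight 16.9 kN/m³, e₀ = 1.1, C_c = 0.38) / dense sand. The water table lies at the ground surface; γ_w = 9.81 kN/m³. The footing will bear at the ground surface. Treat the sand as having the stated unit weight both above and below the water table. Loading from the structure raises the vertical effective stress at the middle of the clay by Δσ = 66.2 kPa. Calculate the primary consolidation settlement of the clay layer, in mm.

Mid-depth of clay below the ground surface: z = 2.3 + 6.2/2 = 5.4 m.
Total vertical stress at mid-clay: σ_v = 18×2.3 + 16.9×3.1 = 93.79 kPa.
Pore pressure: u = 9.81×(5.4 − 0) = 52.974 kPa.
Initial effective stress: σ'_0 = σ_v − u = 93.79 − 52.974 = 40.816 kPa.
Final effective stress: σ'_f = σ'_0 + Δσ = 40.816 + 66.2 = 107.02 kPa.
Normally consolidated clay, so the full stress increment lies on the virgin compression line:
S_c = C_c·H/(1+e₀)·log₁₀(σ'_f/σ'_0) = 0.38×6.2/(1+1.1)×log₁₀(107.02/40.816)
    = 1.1219 × 0.41863 = 0.4697 m

S_c ≈ 470 mm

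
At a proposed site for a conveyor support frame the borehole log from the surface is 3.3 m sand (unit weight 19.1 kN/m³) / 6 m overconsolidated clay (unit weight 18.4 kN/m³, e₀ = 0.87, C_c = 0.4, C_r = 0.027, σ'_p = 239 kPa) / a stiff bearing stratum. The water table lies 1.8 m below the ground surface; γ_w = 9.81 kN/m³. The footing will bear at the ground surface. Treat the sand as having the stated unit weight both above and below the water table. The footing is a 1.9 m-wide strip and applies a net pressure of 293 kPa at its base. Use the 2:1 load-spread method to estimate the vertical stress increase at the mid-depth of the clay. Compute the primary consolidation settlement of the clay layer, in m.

S_c ≈ 0.0245 m

Mid-depth of clay below the ground surface: z = 3.3 + 6/2 = 6.3 m.
Total vertical stress at mid-clay: σ_v = 19.1×3.3 + 18.4×3 = 118.23 kPa.
Pore pressure: u = 9.81×(6.3 − 1.8) = 44.145 kPa.
Initial effective stress: σ'_0 = σ_v − u = 118.23 − 44.145 = 74.085 kPa.
Stress increase at mid-clay by the 2:1 spreading method:
Δσ = qB/(B+z) = 293×1.9/(1.9+6.3) = 67.89 kPa
Final effective stress: σ'_f = 74.085 + 67.89 = 141.97 kPa.
σ'_f = 141.97 ≤ σ'_p = 239 kPa, so the clay remains overconsolidated and only the recompression index applies:
S_c = C_r·H/(1+e₀)·log₁₀(σ'_f/σ'_0) = 0.027×6/1.87×log₁₀(141.97/74.085)
    = 0.086632 × 0.28247 = 0.02447 m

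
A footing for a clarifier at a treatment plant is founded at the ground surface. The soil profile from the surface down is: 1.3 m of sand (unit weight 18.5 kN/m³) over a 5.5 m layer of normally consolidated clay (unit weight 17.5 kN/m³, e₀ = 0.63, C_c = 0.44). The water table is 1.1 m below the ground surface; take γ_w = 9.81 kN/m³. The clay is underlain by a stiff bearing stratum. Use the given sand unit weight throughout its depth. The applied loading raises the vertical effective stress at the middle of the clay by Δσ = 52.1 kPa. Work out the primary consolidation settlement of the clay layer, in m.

S_c ≈ 0.51 m

Mid-depth of clay below the ground surface: z = 1.3 + 5.5/2 = 4.05 m.
Total vertical stress at mid-clay: σ_v = 18.5×1.3 + 17.5×2.75 = 72.175 kPa.
Pore pressure: u = 9.81×(4.05 − 1.1) = 28.94 kPa.
Initial effective stress: σ'_0 = σ_v − u = 72.175 − 28.94 = 43.235 kPa.
Final effective stress: σ'_f = σ'_0 + Δσ = 43.235 + 52.1 = 95.335 kPa.
Normally consolidated clay, so the full stress increment lies on the virgin compression line:
S_c = C_c·H/(1+e₀)·log₁₀(σ'_f/σ'_0) = 0.44×5.5/(1+0.63)×log₁₀(95.335/43.235)
    = 1.4847 × 0.34342 = 0.5099 m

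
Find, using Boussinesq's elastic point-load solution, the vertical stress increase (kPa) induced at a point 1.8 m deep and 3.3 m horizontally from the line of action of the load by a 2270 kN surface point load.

Δσ_z ≈ 8.42 kPa

Boussinesq vertical stress below a point load on an elastic half-space:
Δσ_z = 3P/(2πz²) · [1 + (r/z)²]^(−5/2)
r/z = 3.3/1.8 = 1.8333; [1+(r/z)²]^(−5/2) = 0.025177.
Δσ_z = 3×2270/(2π×1.8²) × 0.025177 = 334.52 × 0.025177 = 8.422 kPa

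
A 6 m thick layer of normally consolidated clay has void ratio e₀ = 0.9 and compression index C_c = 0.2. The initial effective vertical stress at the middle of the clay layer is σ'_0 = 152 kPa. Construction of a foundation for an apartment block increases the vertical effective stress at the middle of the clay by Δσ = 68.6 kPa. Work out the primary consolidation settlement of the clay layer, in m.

S_c ≈ 0.102 m

Final effective stress: σ'_f = σ'_0 + Δσ = 152 + 68.6 = 220.6 kPa.
Normally consolidated clay, so the full stress increment lies on the virgin compression line:
S_c = C_c·H/(1+e₀)·log₁₀(σ'_f/σ'_0) = 0.2×6/(1+0.9)×log₁₀(220.6/152)
    = 0.63158 × 0.16176 = 0.1022 m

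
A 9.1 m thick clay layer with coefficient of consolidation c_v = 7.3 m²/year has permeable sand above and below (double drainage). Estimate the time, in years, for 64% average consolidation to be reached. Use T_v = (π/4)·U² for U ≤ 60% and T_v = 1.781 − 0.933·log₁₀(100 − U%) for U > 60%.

Drainage path length: H_d = H/2 = 4.55 m (double drainage).
U > 60%: T_v = 1.781 − 0.933·log₁₀(100 − 64) = 0.32897.
t = T_v·H_d²/c_v = 0.32897×4.55²/7.3 = 0.9329 years.

t ≈ 0.933 years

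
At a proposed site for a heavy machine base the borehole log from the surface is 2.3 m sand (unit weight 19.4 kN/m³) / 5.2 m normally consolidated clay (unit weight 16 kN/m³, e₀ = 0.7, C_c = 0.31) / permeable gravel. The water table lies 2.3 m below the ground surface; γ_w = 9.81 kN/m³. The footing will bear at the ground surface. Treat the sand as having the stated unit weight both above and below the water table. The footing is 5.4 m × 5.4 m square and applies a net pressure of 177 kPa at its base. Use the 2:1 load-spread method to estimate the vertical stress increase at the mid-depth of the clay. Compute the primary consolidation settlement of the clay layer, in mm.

Mid-depth of clay below the ground surface: z = 2.3 + 5.2/2 = 4.9 m.
Total vertical stress at mid-clay: σ_v = 19.4×2.3 + 16×2.6 = 86.22 kPa.
Pore pressure: u = 9.81×(4.9 − 2.3) = 25.506 kPa.
Initial effective stress: σ'_0 = σ_v − u = 86.22 − 25.506 = 60.714 kPa.
Stress increase at mid-clay by the 2:1 spreading method:
Δσ = qBL/((B+z)(L+z)) = 177×5.4×5.4/((5.4+4.9)(5.4+4.9)) = 48.65 kPa
Final effective stress: σ'_f = σ'_0 + Δσ = 60.714 + 48.65 = 109.36 kPa.
Normally consolidated clay, so the full stress increment lies on the virgin compression line:
S_c = C_c·H/(1+e₀)·log₁₀(σ'_f/σ'_0) = 0.31×5.2/(1+0.7)×log₁₀(109.36/60.714)
    = 0.94824 × 0.25557 = 0.2423 m

S_c ≈ 242 mm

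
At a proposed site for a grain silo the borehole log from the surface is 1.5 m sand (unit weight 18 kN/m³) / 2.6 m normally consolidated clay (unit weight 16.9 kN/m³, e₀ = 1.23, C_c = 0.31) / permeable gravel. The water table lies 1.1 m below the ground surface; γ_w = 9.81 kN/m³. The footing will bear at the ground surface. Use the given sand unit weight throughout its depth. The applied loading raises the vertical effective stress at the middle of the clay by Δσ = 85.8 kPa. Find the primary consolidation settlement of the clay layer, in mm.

S_c ≈ 204 mm

Mid-depth of clay below the ground surface: z = 1.5 + 2.6/2 = 2.8 m.
Total vertical stress at mid-clay: σ_v = 18×1.5 + 16.9×1.3 = 48.97 kPa.
Pore pressure: u = 9.81×(2.8 − 1.1) = 16.677 kPa.
Initial effective stress: σ'_0 = σ_v − u = 48.97 − 16.677 = 32.293 kPa.
Final effective stress: σ'_f = σ'_0 + Δσ = 32.293 + 85.8 = 118.09 kPa.
Normally consolidated clay, so the full stress increment lies on the virgin compression line:
S_c = C_c·H/(1+e₀)·log₁₀(σ'_f/σ'_0) = 0.31×2.6/(1+1.23)×log₁₀(118.09/32.293)
    = 0.36143 × 0.5631 = 0.2035 m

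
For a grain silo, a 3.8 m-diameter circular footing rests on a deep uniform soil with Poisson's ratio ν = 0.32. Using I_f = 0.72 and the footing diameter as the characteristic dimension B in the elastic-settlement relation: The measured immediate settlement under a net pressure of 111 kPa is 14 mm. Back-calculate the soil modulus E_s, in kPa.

E_s ≈ 19500 kPa

S_e = q·B·(1−ν²)/E_s · I_f  ⇒  E_s = q·B·(1−ν²)·I_f / S_e.
E_s = 111 × 3.8 × 0.8976 × 0.72 / 0.014 = 19470 kPa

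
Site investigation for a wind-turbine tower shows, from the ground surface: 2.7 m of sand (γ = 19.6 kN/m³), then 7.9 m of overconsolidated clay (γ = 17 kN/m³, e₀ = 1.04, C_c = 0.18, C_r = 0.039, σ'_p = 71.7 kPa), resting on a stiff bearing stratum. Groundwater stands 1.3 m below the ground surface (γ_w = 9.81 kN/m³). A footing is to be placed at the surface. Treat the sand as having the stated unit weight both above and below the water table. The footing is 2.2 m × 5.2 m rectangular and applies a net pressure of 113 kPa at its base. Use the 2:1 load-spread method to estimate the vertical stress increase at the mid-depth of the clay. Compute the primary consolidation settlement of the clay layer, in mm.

Mid-depth of clay below the ground surface: z = 2.7 + 7.9/2 = 6.65 m.
Total vertical stress at mid-clay: σ_v = 19.6×2.7 + 17×3.95 = 120.07 kPa.
Pore pressure: u = 9.81×(6.65 − 1.3) = 52.483 kPa.
Initial effective stress: σ'_0 = σ_v − u = 120.07 − 52.483 = 67.587 kPa.
Stress increase at mid-clay by the 2:1 spreading method:
Δσ = qBL/((B+z)(L+z)) = 113×2.2×5.2/((2.2+6.65)(5.2+6.65)) = 12.327 kPa
Final effective stress: σ'_f = 67.587 + 12.327 = 79.914 kPa.
σ'_f = 79.914 > σ'_p = 71.7 kPa, so the stress path crosses the preconsolidation pressure — recompression up to σ'_p, then virgin compression beyond:
S_c = H/(1+e₀)·[C_r·log₁₀(σ'_p/σ'_0) + C_c·log₁₀(σ'_f/σ'_p)]
    = 7.9/2.04 × [0.039×log₁₀(71.7/67.587) + 0.18×log₁₀(79.914/71.7)]
    = 3.8725 × [0.0010006 + 0.0084787] = 0.03671 m

S_c ≈ 36.7 mm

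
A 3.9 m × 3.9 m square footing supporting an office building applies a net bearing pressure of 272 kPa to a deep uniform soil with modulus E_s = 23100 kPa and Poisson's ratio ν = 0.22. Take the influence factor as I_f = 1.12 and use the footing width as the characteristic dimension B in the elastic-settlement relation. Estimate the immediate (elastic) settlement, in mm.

Immediate (elastic) settlement: S_e = q·B·(1−ν²)/E_s · I_f.
S_e = 272 × 3.9 × (1 − 0.22²) / 23100 × 1.12
    = 272 × 3.9 × 0.9516 / 23100 × 1.12
    = 0.04894 m = 48.94 mm

S_e ≈ 48.9 mm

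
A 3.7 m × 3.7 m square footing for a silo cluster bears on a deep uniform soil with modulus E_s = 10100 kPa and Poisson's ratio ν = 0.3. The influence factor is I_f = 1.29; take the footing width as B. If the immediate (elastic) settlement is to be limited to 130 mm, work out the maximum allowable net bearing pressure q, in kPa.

S_e = q·B·(1−ν²)/E_s · I_f  ⇒  q = S_e·E_s / (B·(1−ν²)·I_f).
q = 0.13 × 10100 / (3.7 × 0.91 × 1.29) = 302.3 kPa

q ≈ 302 kPa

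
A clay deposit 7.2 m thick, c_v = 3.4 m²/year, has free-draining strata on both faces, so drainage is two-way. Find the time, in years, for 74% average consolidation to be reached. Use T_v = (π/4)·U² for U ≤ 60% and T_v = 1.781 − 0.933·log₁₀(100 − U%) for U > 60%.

Drainage path length: H_d = H/2 = 3.6 m (double drainage).
U > 60%: T_v = 1.781 − 0.933·log₁₀(100 − 74) = 0.46083.
t = T_v·H_d²/c_v = 0.46083×3.6²/3.4 = 1.757 years.

t ≈ 1.76 years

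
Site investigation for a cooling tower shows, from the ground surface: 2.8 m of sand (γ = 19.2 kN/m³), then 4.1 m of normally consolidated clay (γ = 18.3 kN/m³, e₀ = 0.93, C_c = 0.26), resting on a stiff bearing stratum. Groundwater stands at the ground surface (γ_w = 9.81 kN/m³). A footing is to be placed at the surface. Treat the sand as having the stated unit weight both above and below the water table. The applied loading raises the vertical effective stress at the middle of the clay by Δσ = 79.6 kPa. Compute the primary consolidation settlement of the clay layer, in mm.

S_c ≈ 249 mm

Mid-depth of clay below the ground surface: z = 2.8 + 4.1/2 = 4.85 m.
Total vertical stress at mid-clay: σ_v = 19.2×2.8 + 18.3×2.05 = 91.275 kPa.
Pore pressure: u = 9.81×(4.85 − 0) = 47.578 kPa.
Initial effective stress: σ'_0 = σ_v − u = 91.275 − 47.578 = 43.697 kPa.
Final effective stress: σ'_f = σ'_0 + Δσ = 43.697 + 79.6 = 123.3 kPa.
Normally consolidated clay, so the full stress increment lies on the virgin compression line:
S_c = C_c·H/(1+e₀)·log₁₀(σ'_f/σ'_0) = 0.26×4.1/(1+0.93)×log₁₀(123.3/43.697)
    = 0.55233 × 0.45051 = 0.2488 m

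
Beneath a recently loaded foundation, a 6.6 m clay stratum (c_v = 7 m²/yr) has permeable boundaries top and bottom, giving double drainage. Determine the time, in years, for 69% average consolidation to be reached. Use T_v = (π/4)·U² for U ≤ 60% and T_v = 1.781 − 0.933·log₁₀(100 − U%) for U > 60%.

t ≈ 0.606 years

Drainage path length: H_d = H/2 = 3.3 m (double drainage).
U > 60%: T_v = 1.781 − 0.933·log₁₀(100 − 69) = 0.38956.
t = T_v·H_d²/c_v = 0.38956×3.3²/7 = 0.606 years.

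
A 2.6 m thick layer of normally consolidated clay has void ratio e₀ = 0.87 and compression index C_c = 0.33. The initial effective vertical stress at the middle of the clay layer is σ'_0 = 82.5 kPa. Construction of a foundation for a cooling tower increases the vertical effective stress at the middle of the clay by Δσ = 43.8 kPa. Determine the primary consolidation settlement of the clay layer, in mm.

Final effective stress: σ'_f = σ'_0 + Δσ = 82.5 + 43.8 = 126.3 kPa.
Normally consolidated clay, so the full stress increment lies on the virgin compression line:
S_c = C_c·H/(1+e₀)·log₁₀(σ'_f/σ'_0) = 0.33×2.6/(1+0.87)×log₁₀(126.3/82.5)
    = 0.45882 × 0.18495 = 0.08486 m

S_c ≈ 84.9 mm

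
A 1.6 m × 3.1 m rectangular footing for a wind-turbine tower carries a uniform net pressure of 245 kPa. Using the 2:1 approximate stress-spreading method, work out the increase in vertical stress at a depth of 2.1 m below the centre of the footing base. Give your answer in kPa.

By the 2:1 method the load spreads at 1 horizontal : 2 vertical, so at depth z the loaded area has grown by z in each plan dimension:
Δσ = qBL/((B+z)(L+z)) = 245×1.6×3.1/((1.6+2.1)(3.1+2.1)) = 63.16 kPa

Δσ_z ≈ 63.2 kPa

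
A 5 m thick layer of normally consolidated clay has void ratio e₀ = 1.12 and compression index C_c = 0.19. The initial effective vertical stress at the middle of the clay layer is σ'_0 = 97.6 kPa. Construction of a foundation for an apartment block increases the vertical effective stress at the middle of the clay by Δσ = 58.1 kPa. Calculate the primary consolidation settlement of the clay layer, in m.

Final effective stress: σ'_f = σ'_0 + Δσ = 97.6 + 58.1 = 155.7 kPa.
Normally consolidated clay, so the full stress increment lies on the virgin compression line:
S_c = C_c·H/(1+e₀)·log₁₀(σ'_f/σ'_0) = 0.19×5/(1+1.12)×log₁₀(155.7/97.6)
    = 0.44811 × 0.20284 = 0.09089 m

S_c ≈ 0.0909 m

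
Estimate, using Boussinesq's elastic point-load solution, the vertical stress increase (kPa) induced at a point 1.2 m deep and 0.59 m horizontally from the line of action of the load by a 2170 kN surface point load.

Boussinesq vertical stress below a point load on an elastic half-space:
Δσ_z = 3P/(2πz²) · [1 + (r/z)²]^(−5/2)
r/z = 0.59/1.2 = 0.49167; [1+(r/z)²]^(−5/2) = 0.58201.
Δσ_z = 3×2170/(2π×1.2²) × 0.58201 = 719.51 × 0.58201 = 418.8 kPa

Δσ_z ≈ 419 kPa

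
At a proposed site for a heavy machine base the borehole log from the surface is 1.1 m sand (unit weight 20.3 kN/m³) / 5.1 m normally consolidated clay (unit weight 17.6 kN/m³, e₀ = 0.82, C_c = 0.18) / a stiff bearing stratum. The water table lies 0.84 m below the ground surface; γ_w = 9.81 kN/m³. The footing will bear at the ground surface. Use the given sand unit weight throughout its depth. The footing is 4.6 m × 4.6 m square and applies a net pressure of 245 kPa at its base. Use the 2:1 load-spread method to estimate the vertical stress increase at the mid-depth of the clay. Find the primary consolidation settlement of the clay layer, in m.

Mid-depth of clay below the ground surface: z = 1.1 + 5.1/2 = 3.65 m.
Total vertical stress at mid-clay: σ_v = 20.3×1.1 + 17.6×2.55 = 67.21 kPa.
Pore pressure: u = 9.81×(3.65 − 0.84) = 27.566 kPa.
Initial effective stress: σ'_0 = σ_v − u = 67.21 − 27.566 = 39.644 kPa.
Stress increase at mid-clay by the 2:1 spreading method:
Δσ = qBL/((B+z)(L+z)) = 245×4.6×4.6/((4.6+3.65)(4.6+3.65)) = 76.168 kPa
Final effective stress: σ'_f = σ'_0 + Δσ = 39.644 + 76.168 = 115.81 kPa.
Normally consolidated clay, so the full stress increment lies on the virgin compression line:
S_c = C_c·H/(1+e₀)·log₁₀(σ'_f/σ'_0) = 0.18×5.1/(1+0.82)×log₁₀(115.81/39.644)
    = 0.5044 × 0.46557 = 0.2348 m

S_c ≈ 0.235 m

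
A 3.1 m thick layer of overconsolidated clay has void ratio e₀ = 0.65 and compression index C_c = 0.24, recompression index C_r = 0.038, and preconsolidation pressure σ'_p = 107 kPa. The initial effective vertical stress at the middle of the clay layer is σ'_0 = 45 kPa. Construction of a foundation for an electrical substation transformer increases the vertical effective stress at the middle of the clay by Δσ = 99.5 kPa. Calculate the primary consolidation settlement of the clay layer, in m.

Final effective stress: σ'_f = 45 + 99.5 = 144.5 kPa.
σ'_f = 144.5 > σ'_p = 107 kPa, so the stress path crosses the preconsolidation pressure — recompression up to σ'_p, then virgin compression beyond:
S_c = H/(1+e₀)·[C_r·log₁₀(σ'_p/σ'_0) + C_c·log₁₀(σ'_f/σ'_p)]
    = 3.1/1.65 × [0.038×log₁₀(107/45) + 0.24×log₁₀(144.5/107)]
    = 1.8788 × [0.014295 + 0.031316] = 0.08569 m

S_c ≈ 0.0857 m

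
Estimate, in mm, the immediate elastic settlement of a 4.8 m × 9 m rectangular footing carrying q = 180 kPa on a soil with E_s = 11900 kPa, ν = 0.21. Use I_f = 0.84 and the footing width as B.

S_e ≈ 58.3 mm

Immediate (elastic) settlement: S_e = q·B·(1−ν²)/E_s · I_f.
S_e = 180 × 4.8 × (1 − 0.21²) / 11900 × 0.84
    = 180 × 4.8 × 0.9559 / 11900 × 0.84
    = 0.0583 m = 58.3 mm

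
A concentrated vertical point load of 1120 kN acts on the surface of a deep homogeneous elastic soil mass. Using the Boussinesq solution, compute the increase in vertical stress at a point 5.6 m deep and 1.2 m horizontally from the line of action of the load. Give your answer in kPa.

Δσ_z ≈ 15.2 kPa

Boussinesq vertical stress below a point load on an elastic half-space:
Δσ_z = 3P/(2πz²) · [1 + (r/z)²]^(−5/2)
r/z = 1.2/5.6 = 0.21429; [1+(r/z)²]^(−5/2) = 0.89383.
Δσ_z = 3×1120/(2π×5.6²) × 0.89383 = 17.052 × 0.89383 = 15.24 kPa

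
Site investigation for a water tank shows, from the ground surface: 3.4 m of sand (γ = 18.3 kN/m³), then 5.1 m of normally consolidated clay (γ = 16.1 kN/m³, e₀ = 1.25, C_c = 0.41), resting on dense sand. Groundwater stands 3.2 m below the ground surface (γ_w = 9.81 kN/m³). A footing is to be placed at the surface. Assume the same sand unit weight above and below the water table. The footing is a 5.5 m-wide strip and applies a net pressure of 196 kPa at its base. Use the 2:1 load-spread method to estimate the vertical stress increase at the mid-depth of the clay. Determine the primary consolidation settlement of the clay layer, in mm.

Mid-depth of clay below the ground surface: z = 3.4 + 5.1/2 = 5.95 m.
Total vertical stress at mid-clay: σ_v = 18.3×3.4 + 16.1×2.55 = 103.28 kPa.
Pore pressure: u = 9.81×(5.95 − 3.2) = 26.978 kPa.
Initial effective stress: σ'_0 = σ_v − u = 103.28 − 26.978 = 76.302 kPa.
Stress increase at mid-clay by the 2:1 spreading method:
Δσ = qB/(B+z) = 196×5.5/(5.5+5.95) = 94.148 kPa
Final effective stress: σ'_f = σ'_0 + Δσ = 76.302 + 94.148 = 170.45 kPa.
Normally consolidated clay, so the full stress increment lies on the virgin compression line:
S_c = C_c·H/(1+e₀)·log₁₀(σ'_f/σ'_0) = 0.41×5.1/(1+1.25)×log₁₀(170.45/76.302)
    = 0.92933 × 0.34906 = 0.3244 m

S_c ≈ 324 mm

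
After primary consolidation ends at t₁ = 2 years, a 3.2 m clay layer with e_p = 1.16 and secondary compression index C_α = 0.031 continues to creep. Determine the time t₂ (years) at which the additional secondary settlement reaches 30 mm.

t₂ ≈ 9 years

S_s = C_α·H/(1+e_p)·log₁₀(t₂/t₁) ⇒ log₁₀(t₂/t₁) = S_s·(1+e_p)/(C_α·H).
log₁₀(t₂/t₁) = 0.03 × (1+1.16) / (0.031×3.2) = 0.6532
t₂ = t₁ × 10^0.6532 = 2 × 4.5 = 9 years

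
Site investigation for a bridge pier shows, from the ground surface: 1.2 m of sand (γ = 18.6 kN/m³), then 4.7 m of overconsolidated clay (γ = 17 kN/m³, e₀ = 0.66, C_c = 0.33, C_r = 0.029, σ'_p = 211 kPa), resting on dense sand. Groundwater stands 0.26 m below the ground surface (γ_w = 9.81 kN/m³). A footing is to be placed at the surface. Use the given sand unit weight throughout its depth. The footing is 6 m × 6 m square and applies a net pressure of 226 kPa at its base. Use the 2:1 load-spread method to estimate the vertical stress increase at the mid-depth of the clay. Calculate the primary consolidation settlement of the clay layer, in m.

S_c ≈ 0.0492 m

Mid-depth of clay below the ground surface: z = 1.2 + 4.7/2 = 3.55 m.
Total vertical stress at mid-clay: σ_v = 18.6×1.2 + 17×2.35 = 62.27 kPa.
Pore pressure: u = 9.81×(3.55 − 0.26) = 32.275 kPa.
Initial effective stress: σ'_0 = σ_v − u = 62.27 − 32.275 = 29.995 kPa.
Stress increase at mid-clay by the 2:1 spreading method:
Δσ = qBL/((B+z)(L+z)) = 226×6×6/((6+3.55)(6+3.55)) = 89.208 kPa
Final effective stress: σ'_f = 29.995 + 89.208 = 119.2 kPa.
σ'_f = 119.2 ≤ σ'_p = 211 kPa, so the clay remains overconsolidated and only the recompression index applies:
S_c = C_r·H/(1+e₀)·log₁₀(σ'_f/σ'_0) = 0.029×4.7/1.66×log₁₀(119.2/29.995)
    = 0.082108 × 0.59923 = 0.0492 m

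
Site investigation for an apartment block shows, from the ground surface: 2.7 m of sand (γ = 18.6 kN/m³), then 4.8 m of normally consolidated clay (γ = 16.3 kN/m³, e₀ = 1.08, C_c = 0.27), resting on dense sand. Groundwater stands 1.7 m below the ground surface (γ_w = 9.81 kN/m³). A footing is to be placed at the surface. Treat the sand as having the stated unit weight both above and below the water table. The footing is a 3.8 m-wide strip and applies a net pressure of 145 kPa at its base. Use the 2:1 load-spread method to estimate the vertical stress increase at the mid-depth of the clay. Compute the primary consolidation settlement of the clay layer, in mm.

S_c ≈ 202 mm

Mid-depth of clay below the ground surface: z = 2.7 + 4.8/2 = 5.1 m.
Total vertical stress at mid-clay: σ_v = 18.6×2.7 + 16.3×2.4 = 89.34 kPa.
Pore pressure: u = 9.81×(5.1 − 1.7) = 33.354 kPa.
Initial effective stress: σ'_0 = σ_v − u = 89.34 − 33.354 = 55.986 kPa.
Stress increase at mid-clay by the 2:1 spreading method:
Δσ = qB/(B+z) = 145×3.8/(3.8+5.1) = 61.91 kPa
Final effective stress: σ'_f = σ'_0 + Δσ = 55.986 + 61.91 = 117.9 kPa.
Normally consolidated clay, so the full stress increment lies on the virgin compression line:
S_c = C_c·H/(1+e₀)·log₁₀(σ'_f/σ'_0) = 0.27×4.8/(1+1.08)×log₁₀(117.9/55.986)
    = 0.62308 × 0.32343 = 0.2015 m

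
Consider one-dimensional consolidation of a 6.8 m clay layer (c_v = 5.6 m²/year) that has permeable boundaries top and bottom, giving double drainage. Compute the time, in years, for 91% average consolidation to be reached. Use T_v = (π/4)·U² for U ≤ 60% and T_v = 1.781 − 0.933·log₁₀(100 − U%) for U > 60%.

t ≈ 1.84 years

Drainage path length: H_d = H/2 = 3.4 m (double drainage).
U > 60%: T_v = 1.781 − 0.933·log₁₀(100 − 91) = 0.89069.
t = T_v·H_d²/c_v = 0.89069×3.4²/5.6 = 1.839 years.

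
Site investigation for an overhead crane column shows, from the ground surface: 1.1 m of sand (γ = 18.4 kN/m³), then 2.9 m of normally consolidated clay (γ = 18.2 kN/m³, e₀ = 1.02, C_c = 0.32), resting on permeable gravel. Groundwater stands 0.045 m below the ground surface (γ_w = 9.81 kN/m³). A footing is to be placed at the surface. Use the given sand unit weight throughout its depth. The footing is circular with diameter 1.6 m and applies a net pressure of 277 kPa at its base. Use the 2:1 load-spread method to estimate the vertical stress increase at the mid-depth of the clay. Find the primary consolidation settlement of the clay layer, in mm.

Mid-depth of clay below the ground surface: z = 1.1 + 2.9/2 = 2.55 m.
Total vertical stress at mid-clay: σ_v = 18.4×1.1 + 18.2×1.45 = 46.63 kPa.
Pore pressure: u = 9.81×(2.55 − 0.045) = 24.574 kPa.
Initial effective stress: σ'_0 = σ_v − u = 46.63 − 24.574 = 22.056 kPa.
Stress increase at mid-clay by the 2:1 spreading method:
Δσ ≈ qD²/(D+z)² = 277×1.6²/(1.6+2.55)² = 41.174 kPa
Final effective stress: σ'_f = σ'_0 + Δσ = 22.056 + 41.174 = 63.23 kPa.
Normally consolidated clay, so the full stress increment lies on the virgin compression line:
S_c = C_c·H/(1+e₀)·log₁₀(σ'_f/σ'_0) = 0.32×2.9/(1+1.02)×log₁₀(63.23/22.056)
    = 0.45941 × 0.4574 = 0.2101 m

S_c ≈ 210 mm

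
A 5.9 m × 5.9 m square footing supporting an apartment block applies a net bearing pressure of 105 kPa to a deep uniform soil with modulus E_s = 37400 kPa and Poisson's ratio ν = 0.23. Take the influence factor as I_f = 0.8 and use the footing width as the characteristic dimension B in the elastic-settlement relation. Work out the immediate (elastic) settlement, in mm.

S_e ≈ 12.6 mm

Immediate (elastic) settlement: S_e = q·B·(1−ν²)/E_s · I_f.
S_e = 105 × 5.9 × (1 − 0.23²) / 37400 × 0.8
    = 105 × 5.9 × 0.9471 / 37400 × 0.8
    = 0.01255 m = 12.55 mm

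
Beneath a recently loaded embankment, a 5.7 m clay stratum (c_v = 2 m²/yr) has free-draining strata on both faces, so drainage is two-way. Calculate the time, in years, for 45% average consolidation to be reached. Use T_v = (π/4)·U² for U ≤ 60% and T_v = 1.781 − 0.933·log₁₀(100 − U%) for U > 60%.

Drainage path length: H_d = H/2 = 2.85 m (double drainage).
U ≤ 60%: T_v = (π/4)·U² = (π/4)×0.45² = 0.15904.
t = T_v·H_d²/c_v = 0.15904×2.85²/2 = 0.6459 years.

t ≈ 0.646 years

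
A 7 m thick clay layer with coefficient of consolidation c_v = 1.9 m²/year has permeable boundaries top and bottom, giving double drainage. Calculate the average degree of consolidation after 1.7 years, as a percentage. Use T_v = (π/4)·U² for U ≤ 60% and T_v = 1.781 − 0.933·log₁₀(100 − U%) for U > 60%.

U ≈ 57.9 %

Drainage path length: H_d = H/2 = 3.5 m (double drainage).
T_v = c_v·t/H_d² = 1.9×1.7/3.5² = 0.26367.
T_v = 0.26367 corresponds to the U ≤ 60% branch:
U = √(4T_v/π) = 0.5794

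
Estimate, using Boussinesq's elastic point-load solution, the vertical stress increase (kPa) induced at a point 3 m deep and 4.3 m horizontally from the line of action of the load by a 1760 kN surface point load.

Boussinesq vertical stress below a point load on an elastic half-space:
Δσ_z = 3P/(2πz²) · [1 + (r/z)²]^(−5/2)
r/z = 4.3/3 = 1.4333; [1+(r/z)²]^(−5/2) = 0.061329.
Δσ_z = 3×1760/(2π×3²) × 0.061329 = 93.371 × 0.061329 = 5.726 kPa

Δσ_z ≈ 5.73 kPa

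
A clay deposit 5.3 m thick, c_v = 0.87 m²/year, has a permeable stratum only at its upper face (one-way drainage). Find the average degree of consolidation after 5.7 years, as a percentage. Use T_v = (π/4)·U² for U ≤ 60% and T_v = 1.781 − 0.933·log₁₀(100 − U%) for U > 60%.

U ≈ 47.4 %

Drainage path length: H_d = H = 5.3 m (single drainage).
T_v = c_v·t/H_d² = 0.87×5.7/5.3² = 0.17654.
T_v = 0.17654 corresponds to the U ≤ 60% branch:
U = √(4T_v/π) = 0.4741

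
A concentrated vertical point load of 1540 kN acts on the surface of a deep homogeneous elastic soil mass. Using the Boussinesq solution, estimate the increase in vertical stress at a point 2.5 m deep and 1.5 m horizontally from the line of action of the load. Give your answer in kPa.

Boussinesq vertical stress below a point load on an elastic half-space:
Δσ_z = 3P/(2πz²) · [1 + (r/z)²]^(−5/2)
r/z = 1.5/2.5 = 0.6; [1+(r/z)²]^(−5/2) = 0.46361.
Δσ_z = 3×1540/(2π×2.5²) × 0.46361 = 117.65 × 0.46361 = 54.54 kPa

Δσ_z ≈ 54.5 kPa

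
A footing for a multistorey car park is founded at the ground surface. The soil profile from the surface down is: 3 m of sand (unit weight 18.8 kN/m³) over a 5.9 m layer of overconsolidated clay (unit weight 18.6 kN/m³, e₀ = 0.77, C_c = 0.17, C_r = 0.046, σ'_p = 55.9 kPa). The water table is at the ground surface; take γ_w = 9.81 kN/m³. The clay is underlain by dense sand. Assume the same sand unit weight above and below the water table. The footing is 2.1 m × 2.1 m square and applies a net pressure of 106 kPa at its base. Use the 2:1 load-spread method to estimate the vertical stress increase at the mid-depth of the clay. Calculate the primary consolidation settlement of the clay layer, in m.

S_c ≈ 0.0216 m

Mid-depth of clay below the ground surface: z = 3 + 5.9/2 = 5.95 m.
Total vertical stress at mid-clay: σ_v = 18.8×3 + 18.6×2.95 = 111.27 kPa.
Pore pressure: u = 9.81×(5.95 − 0) = 58.37 kPa.
Initial effective stress: σ'_0 = σ_v − u = 111.27 − 58.37 = 52.9 kPa.
Stress increase at mid-clay by the 2:1 spreading method:
Δσ = qBL/((B+z)(L+z)) = 106×2.1×2.1/((2.1+5.95)(2.1+5.95)) = 7.2136 kPa
Final effective stress: σ'_f = 52.9 + 7.2136 = 60.114 kPa.
σ'_f = 60.114 > σ'_p = 55.9 kPa, so the stress path crosses the preconsolidation pressure — recompression up to σ'_p, then virgin compression beyond:
S_c = H/(1+e₀)·[C_r·log₁₀(σ'_p/σ'_0) + C_c·log₁₀(σ'_f/σ'_p)]
    = 5.9/1.77 × [0.046×log₁₀(55.9/52.9) + 0.17×log₁₀(60.114/55.9)]
    = 3.3333 × [0.001102 + 0.0053658] = 0.02156 m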